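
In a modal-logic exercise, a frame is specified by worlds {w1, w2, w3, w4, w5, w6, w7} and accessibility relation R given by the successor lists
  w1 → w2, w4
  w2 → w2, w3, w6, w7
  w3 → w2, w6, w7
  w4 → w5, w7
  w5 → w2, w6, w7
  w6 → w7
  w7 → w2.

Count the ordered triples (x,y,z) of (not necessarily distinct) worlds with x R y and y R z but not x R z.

Enumerating: (w1,w2,w3), (w1,w2,w6), (w1,w2,w7), (w1,w4,w5), (w1,w4,w7), (w3,w2,w3), (w4,w5,w2), (w4,w5,w6), (w4,w7,w2), (w5,w2,w3), (w6,w7,w2), (w7,w2,w3), (w7,w2,w6), (w7,w2,w7).

14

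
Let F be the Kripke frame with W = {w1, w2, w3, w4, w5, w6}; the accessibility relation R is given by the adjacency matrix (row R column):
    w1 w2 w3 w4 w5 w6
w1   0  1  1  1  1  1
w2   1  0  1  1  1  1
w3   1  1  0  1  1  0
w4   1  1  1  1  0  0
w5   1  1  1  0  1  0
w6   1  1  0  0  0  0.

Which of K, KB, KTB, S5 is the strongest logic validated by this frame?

Symmetric (axiom B): yes — every pair in R has its reverse in R.
Reflexive (axiom T): no — w1 is not related to itself.
Euclidean (axiom 5): no — w1 R w3 and w1 R w6, but not w3 R w6.
So F validates K, KB; KTB would additionally require R to be reflexive. The strongest is KB.

KB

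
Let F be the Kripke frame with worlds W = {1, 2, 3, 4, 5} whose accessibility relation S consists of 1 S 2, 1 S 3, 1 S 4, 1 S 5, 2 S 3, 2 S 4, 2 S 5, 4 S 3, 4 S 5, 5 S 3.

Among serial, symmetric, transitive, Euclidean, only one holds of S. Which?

transitive

Serial: no — 3 has no S-successor.
Symmetric: no — 1 S 2 but not 2 S 1.
Transitive: yes — every two-step S-path is closed by a direct edge.
Euclidean: no — 1 S 3 and 1 S 2, but not 3 S 2.
Only transitive holds.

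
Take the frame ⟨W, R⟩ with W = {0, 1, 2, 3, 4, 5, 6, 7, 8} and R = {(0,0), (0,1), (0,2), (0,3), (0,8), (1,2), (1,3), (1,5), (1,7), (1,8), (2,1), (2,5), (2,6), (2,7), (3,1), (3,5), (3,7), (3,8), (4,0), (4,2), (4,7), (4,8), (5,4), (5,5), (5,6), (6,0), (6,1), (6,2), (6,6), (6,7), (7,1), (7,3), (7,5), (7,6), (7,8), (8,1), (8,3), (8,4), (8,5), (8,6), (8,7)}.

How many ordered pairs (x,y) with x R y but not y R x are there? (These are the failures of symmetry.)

Enumerating: (0,1), (0,2), (0,3), (0,8), (1,5), (2,5), (2,7), (3,5), (4,0), (4,2), (4,7), (5,4), (5,6), (6,0), (6,1), (7,5), (8,5), (8,6).

18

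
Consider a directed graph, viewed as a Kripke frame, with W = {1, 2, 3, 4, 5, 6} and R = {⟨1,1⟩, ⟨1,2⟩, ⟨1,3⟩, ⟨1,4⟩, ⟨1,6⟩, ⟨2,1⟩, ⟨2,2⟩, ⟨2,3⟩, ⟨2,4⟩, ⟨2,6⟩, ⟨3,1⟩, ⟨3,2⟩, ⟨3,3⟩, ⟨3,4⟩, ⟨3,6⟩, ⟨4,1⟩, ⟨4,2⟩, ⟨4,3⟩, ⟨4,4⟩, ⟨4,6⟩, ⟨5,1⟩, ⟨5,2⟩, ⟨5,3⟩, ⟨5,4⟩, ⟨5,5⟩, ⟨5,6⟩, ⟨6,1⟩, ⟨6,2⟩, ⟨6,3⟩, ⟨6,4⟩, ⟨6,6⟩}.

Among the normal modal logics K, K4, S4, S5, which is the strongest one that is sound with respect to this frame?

S4

Transitive (axiom 4): yes — every two-step R-path is closed by a direct edge.
Reflexive (axiom T): yes — every world is R-related to itself.
Euclidean (axiom 5): no — 5 R 1 and 5 R 5, but not 1 R 5.
So F validates K, K4, S4; S5 would additionally require R to be Euclidean. The strongest is S4.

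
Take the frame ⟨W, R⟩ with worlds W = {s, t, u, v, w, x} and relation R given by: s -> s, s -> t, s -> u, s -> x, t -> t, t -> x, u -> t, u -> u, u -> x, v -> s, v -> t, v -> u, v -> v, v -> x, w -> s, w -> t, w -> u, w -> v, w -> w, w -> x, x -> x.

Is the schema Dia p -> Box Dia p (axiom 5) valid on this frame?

Axiom 5 corresponds to the accessibility relation being Euclidean.
Euclidean: no — s R t and s R u, but not t R u.

No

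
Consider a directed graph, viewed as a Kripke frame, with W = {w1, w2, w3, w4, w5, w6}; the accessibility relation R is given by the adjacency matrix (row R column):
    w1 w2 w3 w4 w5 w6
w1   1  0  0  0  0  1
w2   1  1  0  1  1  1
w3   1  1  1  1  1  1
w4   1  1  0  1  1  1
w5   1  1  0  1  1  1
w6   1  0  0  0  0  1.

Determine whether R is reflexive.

Reflexive: yes — every world is R-related to itself.

Yes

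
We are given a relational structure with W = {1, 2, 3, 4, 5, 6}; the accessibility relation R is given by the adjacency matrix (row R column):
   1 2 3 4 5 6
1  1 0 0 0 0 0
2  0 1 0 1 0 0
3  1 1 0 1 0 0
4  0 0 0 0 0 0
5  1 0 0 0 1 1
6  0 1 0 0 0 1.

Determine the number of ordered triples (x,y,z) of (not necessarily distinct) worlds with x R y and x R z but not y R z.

13

Enumerating: (2,4,2), (2,4,4), (3,1,2), (3,1,4), (3,2,1), (3,4,1), (3,4,2), (3,4,4), (5,1,5), (5,1,6), (5,6,1), (5,6,5), (6,2,6).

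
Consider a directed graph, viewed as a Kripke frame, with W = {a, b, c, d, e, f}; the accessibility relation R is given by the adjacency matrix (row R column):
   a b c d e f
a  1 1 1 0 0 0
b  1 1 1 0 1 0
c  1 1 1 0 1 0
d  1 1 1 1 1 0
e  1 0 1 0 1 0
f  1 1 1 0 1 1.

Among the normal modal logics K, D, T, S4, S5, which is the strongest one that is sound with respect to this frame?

T

Serial (axiom D): yes — every world has a successor (e.g. a R a).
Reflexive (axiom T): yes — every world is R-related to itself.
Transitive (axiom 4): no — a R b and b R e, but not a R e.
Euclidean (axiom 5): no — b R a and b R e, but not a R e.
So F validates K, D, T; S4 would additionally require R to be transitive. The strongest is T.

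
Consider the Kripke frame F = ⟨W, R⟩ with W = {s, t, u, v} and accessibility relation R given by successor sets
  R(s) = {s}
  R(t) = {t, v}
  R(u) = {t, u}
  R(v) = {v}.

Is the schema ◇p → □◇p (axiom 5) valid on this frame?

The schema 5 characterises exactly the Euclidean frames.
Euclidean: no — t R v and t R t, but not v R t.

No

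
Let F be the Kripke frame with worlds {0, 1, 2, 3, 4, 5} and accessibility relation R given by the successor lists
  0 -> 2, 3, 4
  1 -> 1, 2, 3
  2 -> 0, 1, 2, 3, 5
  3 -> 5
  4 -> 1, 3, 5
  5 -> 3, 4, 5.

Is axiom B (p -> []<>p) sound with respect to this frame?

Axiom B corresponds to the accessibility relation being symmetric.
Symmetric: no — 0 R 3 but not 3 R 0.

No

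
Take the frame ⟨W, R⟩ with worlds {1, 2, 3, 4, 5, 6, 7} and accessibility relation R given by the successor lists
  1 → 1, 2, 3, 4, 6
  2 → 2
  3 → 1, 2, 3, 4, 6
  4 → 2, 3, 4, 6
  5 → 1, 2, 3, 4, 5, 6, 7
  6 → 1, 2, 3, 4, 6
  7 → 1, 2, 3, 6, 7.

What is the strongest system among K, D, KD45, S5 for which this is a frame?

D

Serial (axiom D): yes — every world has a successor (e.g. 1 R 1).
Euclidean (axiom 5): no — 1 R 2 and 1 R 3, but not 2 R 3.
Transitive (axiom 4): no — 4 R 3 and 3 R 1, but not 4 R 1.
Reflexive (axiom T): yes — every world is R-related to itself.
So F validates K, D; KD45 would additionally require R to be Euclidean and transitive. The strongest is D.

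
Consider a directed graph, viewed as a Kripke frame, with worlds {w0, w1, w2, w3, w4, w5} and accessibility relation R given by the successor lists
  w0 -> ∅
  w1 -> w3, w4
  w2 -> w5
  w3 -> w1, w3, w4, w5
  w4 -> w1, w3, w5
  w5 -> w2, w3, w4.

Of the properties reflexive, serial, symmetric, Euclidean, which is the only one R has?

symmetric

Reflexive: no — w0 is not related to itself.
Serial: no — w0 has no R-successor.
Symmetric: yes — every pair in R has its reverse in R.
Euclidean: no — w3 R w1 and w3 R w5, but not w1 R w5.
Only symmetric holds.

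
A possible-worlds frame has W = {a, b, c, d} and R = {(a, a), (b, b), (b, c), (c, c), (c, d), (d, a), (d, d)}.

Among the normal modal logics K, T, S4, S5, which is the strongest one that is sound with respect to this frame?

Reflexive (axiom T): yes — every world is R-related to itself.
Transitive (axiom 4): no — b R c and c R d, but not b R d.
Euclidean (axiom 5): no — b R c and b R b, but not c R b.
So F validates K, T; S4 would additionally require R to be transitive. The strongest is T.

T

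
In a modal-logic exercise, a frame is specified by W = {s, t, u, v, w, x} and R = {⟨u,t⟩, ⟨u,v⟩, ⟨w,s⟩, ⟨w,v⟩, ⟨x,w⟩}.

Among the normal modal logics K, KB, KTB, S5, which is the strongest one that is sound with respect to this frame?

Symmetric (axiom B): no — u R t but not t R u.
Reflexive (axiom T): no — s is not related to itself.
Euclidean (axiom 5): no — u R t and u R v, but not t R v.
So F validates K; KB would additionally require R to be symmetric. The strongest is K.

K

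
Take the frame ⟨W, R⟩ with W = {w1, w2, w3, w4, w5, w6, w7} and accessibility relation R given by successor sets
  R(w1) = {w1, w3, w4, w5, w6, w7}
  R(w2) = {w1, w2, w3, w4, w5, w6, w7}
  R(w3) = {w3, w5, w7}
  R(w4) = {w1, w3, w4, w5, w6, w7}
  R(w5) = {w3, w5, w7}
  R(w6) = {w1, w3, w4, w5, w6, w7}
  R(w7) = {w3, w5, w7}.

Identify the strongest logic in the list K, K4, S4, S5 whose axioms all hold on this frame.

Transitive (axiom 4): yes — every two-step R-path is closed by a direct edge.
Reflexive (axiom T): yes — every world is R-related to itself.
Euclidean (axiom 5): no — w1 R w3 and w1 R w4, but not w3 R w4.
So F validates K, K4, S4; S5 would additionally require R to be Euclidean. The strongest is S4.

S4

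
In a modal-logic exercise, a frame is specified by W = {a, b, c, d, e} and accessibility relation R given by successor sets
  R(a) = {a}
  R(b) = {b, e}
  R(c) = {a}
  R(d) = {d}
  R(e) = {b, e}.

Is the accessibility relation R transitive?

Yes

Transitive: yes — every two-step R-path is closed by a direct edge.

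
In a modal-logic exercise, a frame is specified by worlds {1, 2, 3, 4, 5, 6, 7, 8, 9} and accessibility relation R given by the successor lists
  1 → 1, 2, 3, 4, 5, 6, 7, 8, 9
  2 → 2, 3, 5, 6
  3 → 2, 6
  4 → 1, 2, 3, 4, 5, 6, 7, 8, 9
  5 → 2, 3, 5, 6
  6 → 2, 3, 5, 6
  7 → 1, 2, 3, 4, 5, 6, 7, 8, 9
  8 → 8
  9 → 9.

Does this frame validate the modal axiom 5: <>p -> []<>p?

No

The schema 5 characterises exactly the Euclidean frames.
Euclidean: no — 1 R 2 and 1 R 4, but not 2 R 4.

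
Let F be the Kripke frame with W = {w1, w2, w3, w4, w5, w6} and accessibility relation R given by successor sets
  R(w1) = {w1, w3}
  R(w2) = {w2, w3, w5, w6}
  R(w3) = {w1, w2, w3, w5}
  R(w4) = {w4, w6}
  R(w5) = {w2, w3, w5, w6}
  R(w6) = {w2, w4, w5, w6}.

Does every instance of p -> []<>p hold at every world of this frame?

Yes

The schema B characterises exactly the symmetric frames.
Symmetric: yes — every pair in R has its reverse in R.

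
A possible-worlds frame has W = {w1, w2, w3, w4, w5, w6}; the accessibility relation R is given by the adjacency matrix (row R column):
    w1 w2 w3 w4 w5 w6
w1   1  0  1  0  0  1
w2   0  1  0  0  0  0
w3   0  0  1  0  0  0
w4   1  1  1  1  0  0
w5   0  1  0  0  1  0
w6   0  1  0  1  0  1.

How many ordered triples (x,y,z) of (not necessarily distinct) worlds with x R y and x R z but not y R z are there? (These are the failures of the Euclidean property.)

Enumerating: (w1,w3,w1), (w1,w3,w6), (w1,w6,w1), (w1,w6,w3), (w4,w1,w2), (w4,w1,w4), (w4,w2,w1), (w4,w2,w3), (w4,w2,w4), (w4,w3,w1), (w4,w3,w2), (w4,w3,w4), (w5,w2,w5), (w6,w2,w4), (w6,w2,w6), (w6,w4,w6).

16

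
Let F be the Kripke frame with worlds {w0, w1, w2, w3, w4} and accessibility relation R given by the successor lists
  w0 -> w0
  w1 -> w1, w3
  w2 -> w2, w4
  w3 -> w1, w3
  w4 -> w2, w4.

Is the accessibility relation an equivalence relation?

Yes

Reflexive: yes — every world is R-related to itself.
Symmetric: yes — every pair in R has its reverse in R.
Transitive: yes — every two-step R-path is closed by a direct edge.
So R is an equivalence relation.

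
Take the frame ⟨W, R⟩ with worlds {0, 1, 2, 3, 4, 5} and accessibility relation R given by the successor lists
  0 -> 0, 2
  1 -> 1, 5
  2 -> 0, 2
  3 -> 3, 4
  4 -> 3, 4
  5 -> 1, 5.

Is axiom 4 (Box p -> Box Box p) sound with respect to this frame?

By correspondence theory, 4 is valid on a frame iff R is transitive.
Transitive: yes — every two-step R-path is closed by a direct edge.

Yes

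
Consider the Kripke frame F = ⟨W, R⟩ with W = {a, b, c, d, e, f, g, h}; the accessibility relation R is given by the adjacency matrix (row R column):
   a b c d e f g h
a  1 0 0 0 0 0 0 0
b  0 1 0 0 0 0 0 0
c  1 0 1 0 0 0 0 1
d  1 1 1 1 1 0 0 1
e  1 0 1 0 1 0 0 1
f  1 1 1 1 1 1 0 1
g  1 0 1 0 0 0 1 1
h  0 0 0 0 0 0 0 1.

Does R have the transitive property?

Yes

Transitive: yes — every two-step R-path is closed by a direct edge.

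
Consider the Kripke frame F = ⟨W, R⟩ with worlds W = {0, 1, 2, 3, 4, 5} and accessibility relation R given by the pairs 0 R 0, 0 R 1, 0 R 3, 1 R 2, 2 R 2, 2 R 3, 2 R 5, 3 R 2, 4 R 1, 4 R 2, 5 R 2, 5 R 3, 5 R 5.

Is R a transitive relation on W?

No

Transitive: no — 0 R 1 and 1 R 2, but not 0 R 2.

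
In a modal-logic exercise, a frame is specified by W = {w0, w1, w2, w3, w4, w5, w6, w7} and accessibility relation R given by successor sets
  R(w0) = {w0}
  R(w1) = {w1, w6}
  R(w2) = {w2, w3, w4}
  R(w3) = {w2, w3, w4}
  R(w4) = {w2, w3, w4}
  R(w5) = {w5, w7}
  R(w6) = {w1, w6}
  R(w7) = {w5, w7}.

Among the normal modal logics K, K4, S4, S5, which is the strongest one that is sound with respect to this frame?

Transitive (axiom 4): yes — every two-step R-path is closed by a direct edge.
Reflexive (axiom T): yes — every world is R-related to itself.
Euclidean (axiom 5): yes — any two successors of a common world are R-related.
So F validates K, K4, S4, S5. The strongest is S5.

S5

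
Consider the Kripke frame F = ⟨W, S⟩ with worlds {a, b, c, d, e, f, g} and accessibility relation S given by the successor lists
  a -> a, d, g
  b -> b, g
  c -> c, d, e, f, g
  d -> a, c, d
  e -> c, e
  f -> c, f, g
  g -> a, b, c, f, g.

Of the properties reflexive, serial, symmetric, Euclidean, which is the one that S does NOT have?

Reflexive: yes — every world is S-related to itself.
Serial: yes — every world has a successor (e.g. a S a).
Symmetric: yes — every pair in S has its reverse in S.
Euclidean: no — a S d and a S g, but not d S g.
Only Euclidean fails.

Euclidean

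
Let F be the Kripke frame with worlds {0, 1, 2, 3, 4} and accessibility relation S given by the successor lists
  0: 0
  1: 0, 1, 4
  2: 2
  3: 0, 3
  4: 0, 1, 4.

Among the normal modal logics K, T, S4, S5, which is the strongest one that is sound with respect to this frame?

Reflexive (axiom T): yes — every world is S-related to itself.
Transitive (axiom 4): yes — every two-step S-path is closed by a direct edge.
Euclidean (axiom 5): no — 1 S 0 and 1 S 4, but not 0 S 4.
So F validates K, T, S4; S5 would additionally require S to be Euclidean. The strongest is S4.

S4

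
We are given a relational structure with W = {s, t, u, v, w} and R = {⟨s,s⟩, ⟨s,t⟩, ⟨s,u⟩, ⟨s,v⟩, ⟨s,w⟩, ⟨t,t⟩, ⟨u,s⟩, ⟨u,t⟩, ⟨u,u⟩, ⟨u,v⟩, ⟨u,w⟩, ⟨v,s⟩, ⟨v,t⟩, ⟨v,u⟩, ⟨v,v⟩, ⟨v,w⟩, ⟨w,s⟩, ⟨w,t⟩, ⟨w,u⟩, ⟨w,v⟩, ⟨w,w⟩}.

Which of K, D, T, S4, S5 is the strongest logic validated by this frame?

Serial (axiom D): yes — every world has a successor (e.g. s R s).
Reflexive (axiom T): yes — every world is R-related to itself.
Transitive (axiom 4): yes — every two-step R-path is closed by a direct edge.
Euclidean (axiom 5): no — s R t and s R u, but not t R u.
So F validates K, D, T, S4; S5 would additionally require R to be Euclidean. The strongest is S4.

S4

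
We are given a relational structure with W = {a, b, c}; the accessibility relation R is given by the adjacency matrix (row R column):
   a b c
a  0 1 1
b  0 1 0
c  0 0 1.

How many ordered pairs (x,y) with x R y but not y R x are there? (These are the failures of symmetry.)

Enumerating: (a,b), (a,c).

2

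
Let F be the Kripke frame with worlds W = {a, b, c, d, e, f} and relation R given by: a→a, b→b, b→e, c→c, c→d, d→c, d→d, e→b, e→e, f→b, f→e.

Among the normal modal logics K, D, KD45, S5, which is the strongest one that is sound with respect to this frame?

Serial (axiom D): yes — every world has a successor (e.g. a R a).
Euclidean (axiom 5): yes — any two successors of a common world are R-related.
Transitive (axiom 4): yes — every two-step R-path is closed by a direct edge.
Reflexive (axiom T): no — f is not related to itself.
So F validates K, D, KD45; S5 would additionally require R to be reflexive. The strongest is KD45.

KD45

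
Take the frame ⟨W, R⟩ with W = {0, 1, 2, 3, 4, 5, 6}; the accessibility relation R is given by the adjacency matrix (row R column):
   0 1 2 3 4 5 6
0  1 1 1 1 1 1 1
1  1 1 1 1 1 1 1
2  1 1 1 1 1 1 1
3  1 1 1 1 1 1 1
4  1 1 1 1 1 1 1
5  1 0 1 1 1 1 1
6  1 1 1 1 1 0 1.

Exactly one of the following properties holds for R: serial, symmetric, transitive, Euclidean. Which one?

Serial: yes — every world has a successor (e.g. 0 R 0).
Symmetric: no — 1 R 5 but not 5 R 1.
Transitive: no — 5 R 0 and 0 R 1, but not 5 R 1.
Euclidean: no — 0 R 5 and 0 R 1, but not 5 R 1.
Only serial holds.

serial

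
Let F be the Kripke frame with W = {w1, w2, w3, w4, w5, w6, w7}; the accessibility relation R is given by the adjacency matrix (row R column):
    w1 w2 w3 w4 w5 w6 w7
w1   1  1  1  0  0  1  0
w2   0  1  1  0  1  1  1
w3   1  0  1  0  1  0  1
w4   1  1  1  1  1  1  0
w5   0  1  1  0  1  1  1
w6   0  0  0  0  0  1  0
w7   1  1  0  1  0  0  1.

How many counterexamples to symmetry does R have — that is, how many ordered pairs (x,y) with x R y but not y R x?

14

Enumerating: (w1,w2), (w1,w6), (w2,w3), (w2,w6), (w3,w7), (w4,w1), (w4,w2), (w4,w3), (w4,w5), (w4,w6), (w5,w6), (w5,w7), (w7,w1), (w7,w4).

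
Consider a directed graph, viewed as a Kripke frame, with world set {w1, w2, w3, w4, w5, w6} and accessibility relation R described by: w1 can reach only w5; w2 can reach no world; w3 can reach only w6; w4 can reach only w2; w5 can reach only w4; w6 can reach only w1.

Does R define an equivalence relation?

Reflexive: no — w1 is not related to itself.
Symmetric: no — w1 R w5 but not w5 R w1.
Transitive: no — w1 R w5 and w5 R w4, but not w1 R w4.
So R is not an equivalence relation.

No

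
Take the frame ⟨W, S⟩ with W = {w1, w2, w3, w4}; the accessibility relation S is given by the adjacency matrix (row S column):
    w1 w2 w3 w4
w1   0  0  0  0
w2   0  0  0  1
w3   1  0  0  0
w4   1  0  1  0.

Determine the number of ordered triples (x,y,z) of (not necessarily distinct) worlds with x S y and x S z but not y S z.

Enumerating: (w2,w4,w4), (w3,w1,w1), (w4,w1,w1), (w4,w1,w3), (w4,w3,w3).

5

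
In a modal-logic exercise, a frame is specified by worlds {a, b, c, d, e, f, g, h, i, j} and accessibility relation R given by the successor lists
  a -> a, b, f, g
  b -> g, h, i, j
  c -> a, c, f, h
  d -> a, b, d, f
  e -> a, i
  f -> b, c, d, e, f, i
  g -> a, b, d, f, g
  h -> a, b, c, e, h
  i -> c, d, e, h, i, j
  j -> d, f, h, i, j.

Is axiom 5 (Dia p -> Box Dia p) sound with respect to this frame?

No

Axiom 5 corresponds to the accessibility relation being Euclidean.
Euclidean: no — a R b and a R f, but not b R f.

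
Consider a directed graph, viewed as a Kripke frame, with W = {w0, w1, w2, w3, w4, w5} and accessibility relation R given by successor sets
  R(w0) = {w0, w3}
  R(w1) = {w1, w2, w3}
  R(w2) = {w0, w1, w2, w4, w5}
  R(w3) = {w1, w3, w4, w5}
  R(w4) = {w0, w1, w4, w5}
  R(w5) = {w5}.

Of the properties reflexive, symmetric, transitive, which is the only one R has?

reflexive

Reflexive: yes — every world is R-related to itself.
Symmetric: no — w0 R w3 but not w3 R w0.
Transitive: no — w0 R w3 and w3 R w1, but not w0 R w1.
Only reflexive holds.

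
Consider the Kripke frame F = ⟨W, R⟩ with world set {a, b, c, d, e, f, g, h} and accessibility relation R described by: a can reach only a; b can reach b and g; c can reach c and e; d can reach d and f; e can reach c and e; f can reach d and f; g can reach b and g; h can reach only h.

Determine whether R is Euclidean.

Euclidean: yes — any two successors of a common world are R-related.

Yes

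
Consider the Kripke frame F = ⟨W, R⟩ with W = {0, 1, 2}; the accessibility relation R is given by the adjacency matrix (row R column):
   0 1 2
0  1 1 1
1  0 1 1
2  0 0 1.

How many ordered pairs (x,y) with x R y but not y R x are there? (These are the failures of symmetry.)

3

Enumerating: (0,1), (0,2), (1,2).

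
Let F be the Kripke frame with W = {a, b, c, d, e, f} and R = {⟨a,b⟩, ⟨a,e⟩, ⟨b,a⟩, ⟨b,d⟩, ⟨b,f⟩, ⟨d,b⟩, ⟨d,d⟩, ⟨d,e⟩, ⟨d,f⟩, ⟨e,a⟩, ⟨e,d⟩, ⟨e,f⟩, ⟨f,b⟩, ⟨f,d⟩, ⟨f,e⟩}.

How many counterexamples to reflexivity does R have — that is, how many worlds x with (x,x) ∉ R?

5

Enumerating: a, b, c, e, f.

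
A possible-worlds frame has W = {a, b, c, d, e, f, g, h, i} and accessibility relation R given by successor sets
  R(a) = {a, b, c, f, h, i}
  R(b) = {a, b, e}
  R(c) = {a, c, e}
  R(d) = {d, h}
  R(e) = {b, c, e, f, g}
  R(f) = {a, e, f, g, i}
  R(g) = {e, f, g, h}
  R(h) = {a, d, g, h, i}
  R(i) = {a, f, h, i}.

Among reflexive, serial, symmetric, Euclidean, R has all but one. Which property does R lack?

Euclidean

Reflexive: yes — every world is R-related to itself.
Serial: yes — every world has a successor (e.g. a R a).
Symmetric: yes — every pair in R has its reverse in R.
Euclidean: no — a R b and a R c, but not b R c.
Only Euclidean fails.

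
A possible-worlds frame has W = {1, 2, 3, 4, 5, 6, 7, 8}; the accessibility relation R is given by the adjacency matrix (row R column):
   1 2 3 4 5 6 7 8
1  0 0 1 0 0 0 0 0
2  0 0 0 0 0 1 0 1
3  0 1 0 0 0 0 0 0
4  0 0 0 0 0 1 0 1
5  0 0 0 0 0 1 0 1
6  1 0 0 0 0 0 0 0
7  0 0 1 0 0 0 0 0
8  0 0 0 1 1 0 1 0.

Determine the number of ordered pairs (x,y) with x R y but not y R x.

9

Enumerating: (1,3), (2,6), (2,8), (3,2), (4,6), (5,6), (6,1), (7,3), (8,7).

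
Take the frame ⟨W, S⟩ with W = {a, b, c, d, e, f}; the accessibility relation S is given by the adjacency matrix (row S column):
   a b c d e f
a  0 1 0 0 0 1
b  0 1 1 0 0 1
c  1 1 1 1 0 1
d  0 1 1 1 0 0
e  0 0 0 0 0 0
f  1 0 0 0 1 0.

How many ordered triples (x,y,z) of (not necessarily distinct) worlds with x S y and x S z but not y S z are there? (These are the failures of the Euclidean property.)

Enumerating: (a,f,b), (a,f,f), (b,f,b), (b,f,c), (b,f,f), (c,a,a), (c,a,c), (c,a,d), (c,b,a), (c,b,d), (c,d,a), (c,d,f), … and 9 more.
Total: 21.

21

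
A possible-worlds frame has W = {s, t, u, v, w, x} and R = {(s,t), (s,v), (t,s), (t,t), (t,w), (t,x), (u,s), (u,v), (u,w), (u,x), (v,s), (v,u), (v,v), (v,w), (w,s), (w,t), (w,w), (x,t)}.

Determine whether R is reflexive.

No

Reflexive: no — s is not related to itself.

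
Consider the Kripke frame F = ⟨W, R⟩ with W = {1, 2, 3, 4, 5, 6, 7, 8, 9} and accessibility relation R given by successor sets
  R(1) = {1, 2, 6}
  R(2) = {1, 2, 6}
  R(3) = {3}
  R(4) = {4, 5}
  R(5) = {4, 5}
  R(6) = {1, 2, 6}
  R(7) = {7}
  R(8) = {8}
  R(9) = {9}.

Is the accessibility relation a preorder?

Yes

Reflexive: yes — every world is R-related to itself.
Transitive: yes — every two-step R-path is closed by a direct edge.
So R is a preorder.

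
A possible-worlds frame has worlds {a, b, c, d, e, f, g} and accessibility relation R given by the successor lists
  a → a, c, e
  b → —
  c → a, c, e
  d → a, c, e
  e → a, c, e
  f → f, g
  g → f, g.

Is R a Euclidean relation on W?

Yes

Euclidean: yes — any two successors of a common world are R-related.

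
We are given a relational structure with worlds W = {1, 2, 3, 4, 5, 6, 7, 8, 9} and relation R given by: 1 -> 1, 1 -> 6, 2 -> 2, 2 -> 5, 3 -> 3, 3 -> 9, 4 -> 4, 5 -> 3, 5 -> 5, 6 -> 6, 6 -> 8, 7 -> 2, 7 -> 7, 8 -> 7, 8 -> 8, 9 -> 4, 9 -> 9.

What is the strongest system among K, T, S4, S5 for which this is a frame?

Reflexive (axiom T): yes — every world is R-related to itself.
Transitive (axiom 4): no — 1 R 6 and 6 R 8, but not 1 R 8.
Euclidean (axiom 5): no — 1 R 6 and 1 R 1, but not 6 R 1.
So F validates K, T; S4 would additionally require R to be transitive. The strongest is T.

T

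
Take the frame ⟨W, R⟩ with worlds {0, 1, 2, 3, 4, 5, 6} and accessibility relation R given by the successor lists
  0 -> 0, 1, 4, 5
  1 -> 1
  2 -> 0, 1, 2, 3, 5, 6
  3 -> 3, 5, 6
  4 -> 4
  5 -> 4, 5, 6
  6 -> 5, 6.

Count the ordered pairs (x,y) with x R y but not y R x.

11

Enumerating: (0,1), (0,4), (0,5), (2,0), (2,1), (2,3), (2,5), (2,6), (3,5), (3,6), (5,4).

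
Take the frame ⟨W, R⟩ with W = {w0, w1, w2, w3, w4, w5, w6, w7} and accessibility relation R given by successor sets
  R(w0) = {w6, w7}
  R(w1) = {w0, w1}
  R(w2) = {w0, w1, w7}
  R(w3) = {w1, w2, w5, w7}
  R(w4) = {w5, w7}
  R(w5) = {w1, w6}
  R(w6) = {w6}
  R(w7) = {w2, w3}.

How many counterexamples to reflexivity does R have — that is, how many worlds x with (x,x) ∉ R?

6

Enumerating: w0, w2, w3, w4, w5, w7.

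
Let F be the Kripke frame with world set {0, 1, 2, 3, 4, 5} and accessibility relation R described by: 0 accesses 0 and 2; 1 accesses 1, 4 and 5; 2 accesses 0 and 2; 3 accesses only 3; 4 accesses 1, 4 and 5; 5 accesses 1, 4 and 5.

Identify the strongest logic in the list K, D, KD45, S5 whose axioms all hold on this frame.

Serial (axiom D): yes — every world has a successor (e.g. 0 R 0).
Euclidean (axiom 5): yes — any two successors of a common world are R-related.
Transitive (axiom 4): yes — every two-step R-path is closed by a direct edge.
Reflexive (axiom T): yes — every world is R-related to itself.
So F validates K, D, KD45, S5. The strongest is S5.

S5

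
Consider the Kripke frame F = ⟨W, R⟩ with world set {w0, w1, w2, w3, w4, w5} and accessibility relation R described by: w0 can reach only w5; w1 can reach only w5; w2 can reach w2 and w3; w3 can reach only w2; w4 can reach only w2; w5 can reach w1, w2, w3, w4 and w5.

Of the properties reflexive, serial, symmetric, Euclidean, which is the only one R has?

serial

Reflexive: no — w0 is not related to itself.
Serial: yes — every world has a successor (e.g. w0 R w5).
Symmetric: no — w0 R w5 but not w5 R w0.
Euclidean: no — w5 R w1 and w5 R w2, but not w1 R w2.
Only serial holds.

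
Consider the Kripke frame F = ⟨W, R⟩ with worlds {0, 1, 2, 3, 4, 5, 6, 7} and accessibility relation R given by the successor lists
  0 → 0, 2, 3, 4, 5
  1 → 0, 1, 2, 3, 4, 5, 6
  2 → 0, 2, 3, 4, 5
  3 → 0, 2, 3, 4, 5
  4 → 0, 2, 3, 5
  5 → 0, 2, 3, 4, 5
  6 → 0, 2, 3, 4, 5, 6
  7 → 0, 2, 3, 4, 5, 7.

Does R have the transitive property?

No

Transitive: no — 4 R 0 and 0 R 4, but not 4 R 4.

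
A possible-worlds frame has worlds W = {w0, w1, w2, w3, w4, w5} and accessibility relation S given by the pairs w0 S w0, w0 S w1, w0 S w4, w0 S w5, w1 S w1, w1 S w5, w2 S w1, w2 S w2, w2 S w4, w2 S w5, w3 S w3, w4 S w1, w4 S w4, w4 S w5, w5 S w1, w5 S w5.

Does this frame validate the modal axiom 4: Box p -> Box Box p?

The schema 4 characterises exactly the transitive frames.
Transitive: yes — every two-step S-path is closed by a direct edge.

Yes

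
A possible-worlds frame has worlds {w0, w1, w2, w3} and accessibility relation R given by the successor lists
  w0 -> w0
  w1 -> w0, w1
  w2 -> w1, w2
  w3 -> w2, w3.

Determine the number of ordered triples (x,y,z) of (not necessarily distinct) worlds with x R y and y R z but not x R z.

Enumerating: (w2,w1,w0), (w3,w2,w1).

2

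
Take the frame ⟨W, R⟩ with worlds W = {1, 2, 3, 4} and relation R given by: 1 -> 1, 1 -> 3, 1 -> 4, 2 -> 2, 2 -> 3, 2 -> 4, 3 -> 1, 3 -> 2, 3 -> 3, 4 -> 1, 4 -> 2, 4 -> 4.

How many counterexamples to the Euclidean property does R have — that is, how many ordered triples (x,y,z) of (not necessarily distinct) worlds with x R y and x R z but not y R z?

Enumerating: (1,3,4), (1,4,3), (2,3,4), (2,4,3), (3,1,2), (3,2,1), (4,1,2), (4,2,1).

8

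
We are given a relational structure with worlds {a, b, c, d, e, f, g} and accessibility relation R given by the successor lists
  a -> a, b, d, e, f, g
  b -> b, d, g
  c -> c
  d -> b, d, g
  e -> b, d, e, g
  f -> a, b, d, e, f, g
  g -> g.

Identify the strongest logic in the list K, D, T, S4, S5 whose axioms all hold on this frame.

S4

Serial (axiom D): yes — every world has a successor (e.g. a R a).
Reflexive (axiom T): yes — every world is R-related to itself.
Transitive (axiom 4): yes — every two-step R-path is closed by a direct edge.
Euclidean (axiom 5): no — a R b and a R e, but not b R e.
So F validates K, D, T, S4; S5 would additionally require R to be Euclidean. The strongest is S4.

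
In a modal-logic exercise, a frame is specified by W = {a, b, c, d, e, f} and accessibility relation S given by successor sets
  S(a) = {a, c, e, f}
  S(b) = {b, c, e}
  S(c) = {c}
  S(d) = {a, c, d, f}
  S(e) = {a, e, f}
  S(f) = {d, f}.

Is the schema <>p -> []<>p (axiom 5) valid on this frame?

Axiom 5 corresponds to the accessibility relation being Euclidean.
Euclidean: no — a S c and a S e, but not c S e.

No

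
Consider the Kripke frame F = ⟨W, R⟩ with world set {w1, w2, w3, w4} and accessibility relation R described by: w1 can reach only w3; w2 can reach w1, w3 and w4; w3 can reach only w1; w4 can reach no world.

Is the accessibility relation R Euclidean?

No

Euclidean: no — w2 R w1 and w2 R w4, but not w1 R w4.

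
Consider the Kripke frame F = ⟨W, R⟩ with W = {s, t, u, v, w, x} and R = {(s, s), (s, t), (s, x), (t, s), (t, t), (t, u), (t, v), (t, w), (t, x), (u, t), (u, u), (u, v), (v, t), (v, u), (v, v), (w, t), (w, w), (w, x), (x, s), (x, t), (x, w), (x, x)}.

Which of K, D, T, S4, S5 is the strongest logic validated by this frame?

Serial (axiom D): yes — every world has a successor (e.g. s R s).
Reflexive (axiom T): yes — every world is R-related to itself.
Transitive (axiom 4): no — s R t and t R u, but not s R u.
Euclidean (axiom 5): no — t R s and t R u, but not s R u.
So F validates K, D, T; S4 would additionally require R to be transitive. The strongest is T.

T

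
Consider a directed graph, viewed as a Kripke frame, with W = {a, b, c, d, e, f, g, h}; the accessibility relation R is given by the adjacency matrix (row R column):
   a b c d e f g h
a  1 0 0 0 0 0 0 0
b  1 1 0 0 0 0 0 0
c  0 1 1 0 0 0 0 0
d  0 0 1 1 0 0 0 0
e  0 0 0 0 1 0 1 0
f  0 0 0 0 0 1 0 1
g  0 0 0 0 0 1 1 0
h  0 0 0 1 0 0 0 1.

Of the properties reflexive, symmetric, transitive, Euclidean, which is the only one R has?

reflexive

Reflexive: yes — every world is R-related to itself.
Symmetric: no — b R a but not a R b.
Transitive: no — c R b and b R a, but not c R a.
Euclidean: no — b R a and b R b, but not a R b.
Only reflexive holds.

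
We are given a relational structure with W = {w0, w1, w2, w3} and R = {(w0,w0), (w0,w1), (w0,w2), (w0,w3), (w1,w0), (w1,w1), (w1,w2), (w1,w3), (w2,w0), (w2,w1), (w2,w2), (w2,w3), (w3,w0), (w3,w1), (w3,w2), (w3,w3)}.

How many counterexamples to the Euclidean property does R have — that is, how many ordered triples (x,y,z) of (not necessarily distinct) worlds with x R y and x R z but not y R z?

0

R is Euclidean; there are no such tuples.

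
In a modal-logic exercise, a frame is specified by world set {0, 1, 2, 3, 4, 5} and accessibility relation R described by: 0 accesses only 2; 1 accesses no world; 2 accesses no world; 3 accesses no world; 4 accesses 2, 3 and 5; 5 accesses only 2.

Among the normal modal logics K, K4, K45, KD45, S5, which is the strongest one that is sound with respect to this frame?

K4

Transitive (axiom 4): yes — every two-step R-path is closed by a direct edge.
Euclidean (axiom 5): no — 4 R 2 and 4 R 3, but not 2 R 3.
Serial (axiom D): no — 1 has no R-successor.
Reflexive (axiom T): no — 0 is not related to itself.
So F validates K, K4; K45 would additionally require R to be Euclidean. The strongest is K4.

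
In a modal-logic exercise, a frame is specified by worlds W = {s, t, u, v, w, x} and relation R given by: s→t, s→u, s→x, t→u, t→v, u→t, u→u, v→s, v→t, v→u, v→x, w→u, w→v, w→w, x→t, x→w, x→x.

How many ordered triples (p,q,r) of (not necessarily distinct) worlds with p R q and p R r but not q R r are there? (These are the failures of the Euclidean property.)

24

Enumerating: (s,t,t), (s,t,x), (s,u,x), (s,x,u), (t,u,v), (t,v,v), (u,t,t), (v,s,s), (v,t,s), (v,t,t), (v,t,x), (v,u,s), … and 12 more.
Total: 24.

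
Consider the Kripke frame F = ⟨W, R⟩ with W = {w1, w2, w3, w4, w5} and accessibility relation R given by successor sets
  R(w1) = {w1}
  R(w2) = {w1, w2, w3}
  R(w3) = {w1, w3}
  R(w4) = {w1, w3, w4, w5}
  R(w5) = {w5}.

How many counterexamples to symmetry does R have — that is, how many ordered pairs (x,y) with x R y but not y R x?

Enumerating: (w2,w1), (w2,w3), (w3,w1), (w4,w1), (w4,w3), (w4,w5).

6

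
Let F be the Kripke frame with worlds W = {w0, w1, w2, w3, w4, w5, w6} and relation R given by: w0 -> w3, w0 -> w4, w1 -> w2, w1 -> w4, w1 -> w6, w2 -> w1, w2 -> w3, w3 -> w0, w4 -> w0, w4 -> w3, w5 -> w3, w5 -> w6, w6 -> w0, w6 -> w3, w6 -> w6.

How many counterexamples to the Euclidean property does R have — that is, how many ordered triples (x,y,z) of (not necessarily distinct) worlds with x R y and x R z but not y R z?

Enumerating: (w0,w3,w3), (w0,w3,w4), (w0,w4,w4), (w1,w2,w2), (w1,w2,w4), (w1,w2,w6), (w1,w4,w2), (w1,w4,w4), (w1,w4,w6), (w1,w6,w2), (w1,w6,w4), (w2,w1,w1), … and 12 more.
Total: 24.

24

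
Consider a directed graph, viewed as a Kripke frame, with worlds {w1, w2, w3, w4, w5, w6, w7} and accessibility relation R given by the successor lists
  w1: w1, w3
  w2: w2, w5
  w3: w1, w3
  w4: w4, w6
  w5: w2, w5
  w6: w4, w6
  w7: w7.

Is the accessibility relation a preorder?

Yes

Reflexive: yes — every world is R-related to itself.
Transitive: yes — every two-step R-path is closed by a direct edge.
So R is a preorder.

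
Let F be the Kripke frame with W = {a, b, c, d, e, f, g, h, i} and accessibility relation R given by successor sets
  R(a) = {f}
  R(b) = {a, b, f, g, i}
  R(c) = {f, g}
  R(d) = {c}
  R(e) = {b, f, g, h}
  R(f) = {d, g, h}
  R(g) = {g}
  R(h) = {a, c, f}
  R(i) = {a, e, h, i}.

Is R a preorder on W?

No

Reflexive: no — a is not related to itself.
Transitive: no — a R f and f R d, but not a R d.
So R is not a preorder.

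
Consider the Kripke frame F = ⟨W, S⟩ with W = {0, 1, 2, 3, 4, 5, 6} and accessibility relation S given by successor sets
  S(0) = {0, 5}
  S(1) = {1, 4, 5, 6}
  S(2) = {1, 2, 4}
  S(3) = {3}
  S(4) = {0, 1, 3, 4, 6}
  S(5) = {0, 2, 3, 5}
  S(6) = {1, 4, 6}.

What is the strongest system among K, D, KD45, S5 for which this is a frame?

Serial (axiom D): yes — every world has a successor (e.g. 0 S 0).
Euclidean (axiom 5): no — 1 S 4 and 1 S 5, but not 4 S 5.
Transitive (axiom 4): no — 0 S 5 and 5 S 2, but not 0 S 2.
Reflexive (axiom T): yes — every world is S-related to itself.
So F validates K, D; KD45 would additionally require S to be Euclidean and transitive. The strongest is D.

D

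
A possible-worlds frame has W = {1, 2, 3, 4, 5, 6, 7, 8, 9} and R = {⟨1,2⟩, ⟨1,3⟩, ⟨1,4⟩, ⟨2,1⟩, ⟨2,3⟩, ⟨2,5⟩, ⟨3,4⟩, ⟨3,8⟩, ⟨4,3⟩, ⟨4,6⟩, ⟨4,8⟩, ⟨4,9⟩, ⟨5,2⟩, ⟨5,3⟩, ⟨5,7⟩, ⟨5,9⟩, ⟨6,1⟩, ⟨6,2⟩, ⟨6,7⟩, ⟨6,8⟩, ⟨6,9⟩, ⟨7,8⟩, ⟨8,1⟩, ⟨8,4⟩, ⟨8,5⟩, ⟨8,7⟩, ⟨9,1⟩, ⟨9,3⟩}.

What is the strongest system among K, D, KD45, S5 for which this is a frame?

Serial (axiom D): yes — every world has a successor (e.g. 1 R 2).
Euclidean (axiom 5): no — 1 R 2 and 1 R 4, but not 2 R 4.
Transitive (axiom 4): no — 1 R 2 and 2 R 5, but not 1 R 5.
Reflexive (axiom T): no — 1 is not related to itself.
So F validates K, D; KD45 would additionally require R to be Euclidean and transitive. The strongest is D.

D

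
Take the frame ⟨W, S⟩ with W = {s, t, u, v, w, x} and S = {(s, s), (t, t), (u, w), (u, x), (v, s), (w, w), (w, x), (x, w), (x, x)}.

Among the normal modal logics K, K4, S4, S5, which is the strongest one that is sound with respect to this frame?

K4

Transitive (axiom 4): yes — every two-step S-path is closed by a direct edge.
Reflexive (axiom T): no — u is not related to itself.
Euclidean (axiom 5): yes — any two successors of a common world are S-related.
So F validates K, K4; S4 would additionally require S to be reflexive. The strongest is K4.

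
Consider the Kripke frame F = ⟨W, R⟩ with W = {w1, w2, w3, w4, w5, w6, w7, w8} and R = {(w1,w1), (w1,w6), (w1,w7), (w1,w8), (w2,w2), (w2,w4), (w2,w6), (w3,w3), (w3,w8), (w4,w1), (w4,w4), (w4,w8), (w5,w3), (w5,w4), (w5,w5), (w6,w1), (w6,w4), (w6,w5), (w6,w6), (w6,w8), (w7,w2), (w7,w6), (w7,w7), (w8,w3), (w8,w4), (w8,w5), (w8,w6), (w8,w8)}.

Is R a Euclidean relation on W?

No

Euclidean: no — w1 R w6 and w1 R w7, but not w6 R w7.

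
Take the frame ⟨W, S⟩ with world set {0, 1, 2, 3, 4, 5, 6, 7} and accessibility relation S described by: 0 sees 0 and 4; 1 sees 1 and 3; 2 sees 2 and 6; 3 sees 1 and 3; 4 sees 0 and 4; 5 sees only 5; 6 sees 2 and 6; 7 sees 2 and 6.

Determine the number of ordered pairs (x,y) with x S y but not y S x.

2

Enumerating: (7,2), (7,6).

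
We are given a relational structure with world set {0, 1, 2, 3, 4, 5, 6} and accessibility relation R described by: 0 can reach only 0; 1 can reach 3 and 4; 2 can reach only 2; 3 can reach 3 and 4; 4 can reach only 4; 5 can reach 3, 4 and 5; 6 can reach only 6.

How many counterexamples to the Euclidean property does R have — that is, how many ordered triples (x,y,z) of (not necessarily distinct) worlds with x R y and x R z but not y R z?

Enumerating: (1,4,3), (3,4,3), (5,3,5), (5,4,3), (5,4,5).

5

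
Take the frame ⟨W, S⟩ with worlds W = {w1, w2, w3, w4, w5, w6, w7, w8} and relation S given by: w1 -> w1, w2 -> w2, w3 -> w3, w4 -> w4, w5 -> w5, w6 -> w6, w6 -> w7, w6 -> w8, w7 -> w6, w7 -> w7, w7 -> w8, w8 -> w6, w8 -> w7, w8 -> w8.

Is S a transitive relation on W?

Yes

Transitive: yes — every two-step S-path is closed by a direct edge.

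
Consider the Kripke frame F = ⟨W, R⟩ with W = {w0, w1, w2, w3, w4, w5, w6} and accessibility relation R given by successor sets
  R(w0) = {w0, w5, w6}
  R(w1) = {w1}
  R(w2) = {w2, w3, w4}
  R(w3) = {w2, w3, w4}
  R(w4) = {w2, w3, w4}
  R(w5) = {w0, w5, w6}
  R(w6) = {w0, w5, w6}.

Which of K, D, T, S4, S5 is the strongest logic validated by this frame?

S5

Serial (axiom D): yes — every world has a successor (e.g. w0 R w0).
Reflexive (axiom T): yes — every world is R-related to itself.
Transitive (axiom 4): yes — every two-step R-path is closed by a direct edge.
Euclidean (axiom 5): yes — any two successors of a common world are R-related.
So F validates K, D, T, S4, S5. The strongest is S5.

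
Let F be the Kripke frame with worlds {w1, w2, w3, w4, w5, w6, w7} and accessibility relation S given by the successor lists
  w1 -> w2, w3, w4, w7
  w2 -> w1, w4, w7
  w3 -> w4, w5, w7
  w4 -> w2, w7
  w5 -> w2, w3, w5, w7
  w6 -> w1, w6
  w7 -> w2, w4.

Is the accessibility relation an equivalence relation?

Reflexive: no — w1 is not related to itself.
Symmetric: no — w1 S w3 but not w3 S w1.
Transitive: no — w1 S w3 and w3 S w5, but not w1 S w5.
So S is not an equivalence relation.

No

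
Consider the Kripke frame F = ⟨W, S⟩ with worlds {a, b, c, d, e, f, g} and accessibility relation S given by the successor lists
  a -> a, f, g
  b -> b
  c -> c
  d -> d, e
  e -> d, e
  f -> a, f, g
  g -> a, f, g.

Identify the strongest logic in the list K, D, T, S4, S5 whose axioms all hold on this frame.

Serial (axiom D): yes — every world has a successor (e.g. a S a).
Reflexive (axiom T): yes — every world is S-related to itself.
Transitive (axiom 4): yes — every two-step S-path is closed by a direct edge.
Euclidean (axiom 5): yes — any two successors of a common world are S-related.
So F validates K, D, T, S4, S5. The strongest is S5.

S5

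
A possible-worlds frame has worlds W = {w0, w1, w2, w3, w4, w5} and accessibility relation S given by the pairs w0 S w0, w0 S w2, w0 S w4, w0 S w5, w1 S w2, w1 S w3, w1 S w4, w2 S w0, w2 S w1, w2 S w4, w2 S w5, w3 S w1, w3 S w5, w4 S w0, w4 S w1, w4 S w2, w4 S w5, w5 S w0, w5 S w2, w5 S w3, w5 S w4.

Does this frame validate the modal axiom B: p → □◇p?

Yes

The schema B characterises exactly the symmetric frames.
Symmetric: yes — every pair in S has its reverse in S.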